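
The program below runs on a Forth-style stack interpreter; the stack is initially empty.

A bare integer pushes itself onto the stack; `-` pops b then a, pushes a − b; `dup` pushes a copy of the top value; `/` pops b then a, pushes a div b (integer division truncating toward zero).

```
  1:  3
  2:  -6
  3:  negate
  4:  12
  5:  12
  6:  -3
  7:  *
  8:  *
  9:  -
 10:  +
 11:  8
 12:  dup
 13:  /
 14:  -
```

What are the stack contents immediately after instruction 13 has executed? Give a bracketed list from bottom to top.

[441, 1]

3      : 3
-6     : 3 -6
negate : 3 6
12     : 3 6 12
12     : 3 6 12 12
-3     : 3 6 12 12 -3
*      : 3 6 12 -36
*      : 3 6 -432
-      : 3 438
+      : 441
8      : 441 8
dup    : 441 8 8
/      : 441 1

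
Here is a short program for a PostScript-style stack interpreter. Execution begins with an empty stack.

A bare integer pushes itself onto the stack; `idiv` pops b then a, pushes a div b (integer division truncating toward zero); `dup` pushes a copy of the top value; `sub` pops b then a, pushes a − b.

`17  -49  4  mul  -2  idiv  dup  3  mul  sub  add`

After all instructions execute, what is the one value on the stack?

-179

17    [17]
-49   [17, -49]
4     [17, -49, 4]
mul   [17, -196]
-2    [17, -196, -2]
idiv  [17, 98]
dup   [17, 98, 98]
3     [17, 98, 98, 3]
mul   [17, 98, 294]
sub   [17, -196]
add   [-179]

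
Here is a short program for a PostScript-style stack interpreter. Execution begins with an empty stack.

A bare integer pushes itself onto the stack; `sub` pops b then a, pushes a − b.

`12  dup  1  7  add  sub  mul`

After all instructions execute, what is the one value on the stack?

48

12  -> 12
dup -> 12 12
1   -> 12 12 1
7   -> 12 12 1 7
add -> 12 12 8
sub -> 12 4
mul -> 48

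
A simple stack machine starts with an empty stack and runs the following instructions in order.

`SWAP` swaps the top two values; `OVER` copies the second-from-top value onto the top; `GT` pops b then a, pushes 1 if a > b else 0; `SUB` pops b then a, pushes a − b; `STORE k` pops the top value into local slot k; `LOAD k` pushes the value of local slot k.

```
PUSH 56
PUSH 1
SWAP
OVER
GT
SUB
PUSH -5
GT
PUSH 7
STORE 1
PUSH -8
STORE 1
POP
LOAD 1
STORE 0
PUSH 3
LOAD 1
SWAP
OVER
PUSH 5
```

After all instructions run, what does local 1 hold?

PUSH 56 -> 56
PUSH 1  -> 56 1
SWAP    -> 1 56
OVER    -> 1 56 1
GT      -> 1 1
SUB     -> 0
PUSH -5 -> 0 -5
GT      -> 1
PUSH 7  -> 1 7
STORE 1 -> 1
PUSH -8 -> 1 -8
STORE 1 -> 1
POP     -> (empty)
LOAD 1  -> -8
STORE 0 -> (empty)
PUSH 3  -> 3
LOAD 1  -> 3 -8
SWAP    -> -8 3
OVER    -> -8 3 -8
PUSH 5  -> -8 3 -8 5

-8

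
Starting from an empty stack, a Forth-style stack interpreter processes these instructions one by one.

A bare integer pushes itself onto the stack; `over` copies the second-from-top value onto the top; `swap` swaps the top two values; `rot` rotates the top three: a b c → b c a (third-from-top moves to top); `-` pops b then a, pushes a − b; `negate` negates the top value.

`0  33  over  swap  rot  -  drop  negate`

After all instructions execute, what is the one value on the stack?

0      -> 0
33     -> 0 33
over   -> 0 33 0
swap   -> 0 0 33
rot    -> 0 33 0
-      -> 0 33
drop   -> 0
negate -> 0

0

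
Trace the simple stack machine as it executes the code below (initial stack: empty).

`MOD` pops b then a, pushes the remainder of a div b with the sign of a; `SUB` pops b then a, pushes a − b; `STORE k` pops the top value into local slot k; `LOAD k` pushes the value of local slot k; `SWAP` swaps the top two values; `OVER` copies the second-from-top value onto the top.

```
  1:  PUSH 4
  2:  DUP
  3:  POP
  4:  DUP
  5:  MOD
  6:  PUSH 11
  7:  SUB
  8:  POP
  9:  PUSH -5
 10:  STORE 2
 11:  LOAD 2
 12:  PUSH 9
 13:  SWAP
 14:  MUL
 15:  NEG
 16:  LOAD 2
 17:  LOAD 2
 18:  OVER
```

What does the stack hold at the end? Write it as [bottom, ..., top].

[45, -5, -5, -5]

PUSH 4  → [4]
DUP     → [4, 4]
POP     → [4]
DUP     → [4, 4]
MOD     → [0]
PUSH 11 → [0, 11]
SUB     → [-11]
POP     → []
PUSH -5 → [-5]
STORE 2 → []
LOAD 2  → [-5]
PUSH 9  → [-5, 9]
SWAP    → [9, -5]
MUL     → [-45]
NEG     → [45]
LOAD 2  → [45, -5]
LOAD 2  → [45, -5, -5]
OVER    → [45, -5, -5, -5]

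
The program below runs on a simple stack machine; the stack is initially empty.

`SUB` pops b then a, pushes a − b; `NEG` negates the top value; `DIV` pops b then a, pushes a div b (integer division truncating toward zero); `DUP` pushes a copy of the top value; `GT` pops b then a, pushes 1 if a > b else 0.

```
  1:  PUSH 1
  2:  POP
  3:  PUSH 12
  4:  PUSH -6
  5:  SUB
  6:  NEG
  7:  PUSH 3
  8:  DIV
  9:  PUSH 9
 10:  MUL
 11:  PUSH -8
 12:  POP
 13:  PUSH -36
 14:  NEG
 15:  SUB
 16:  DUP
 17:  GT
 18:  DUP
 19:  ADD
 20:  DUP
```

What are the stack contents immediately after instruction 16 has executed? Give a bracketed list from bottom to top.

[-90, -90]

PUSH 1   → [1]
POP      → []
PUSH 12  → [12]
PUSH -6  → [12, -6]
SUB      → [18]
NEG      → [-18]
PUSH 3   → [-18, 3]
DIV      → [-6]
PUSH 9   → [-6, 9]
MUL      → [-54]
PUSH -8  → [-54, -8]
POP      → [-54]
PUSH -36 → [-54, -36]
NEG      → [-54, 36]
SUB      → [-90]
DUP      → [-90, -90]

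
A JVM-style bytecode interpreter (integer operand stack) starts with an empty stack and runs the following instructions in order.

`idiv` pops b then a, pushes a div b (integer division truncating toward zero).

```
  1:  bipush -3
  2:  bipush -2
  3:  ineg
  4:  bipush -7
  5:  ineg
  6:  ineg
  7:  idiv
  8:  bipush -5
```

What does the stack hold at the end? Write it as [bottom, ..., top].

[-3, 0, -5]

bipush -3 : [-3]
bipush -2 : [-3, -2]
ineg      : [-3, 2]
bipush -7 : [-3, 2, -7]
ineg      : [-3, 2, 7]
ineg      : [-3, 2, -7]
idiv      : [-3, 0]
bipush -5 : [-3, 0, -5]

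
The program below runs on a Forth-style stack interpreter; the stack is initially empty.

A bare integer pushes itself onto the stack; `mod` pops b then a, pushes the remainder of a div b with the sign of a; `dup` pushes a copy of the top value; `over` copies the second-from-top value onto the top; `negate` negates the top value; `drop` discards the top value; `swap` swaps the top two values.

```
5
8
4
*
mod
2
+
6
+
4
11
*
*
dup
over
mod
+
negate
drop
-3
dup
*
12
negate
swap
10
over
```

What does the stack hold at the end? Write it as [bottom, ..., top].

[-12, 9, 10, 9]

5      -> 5
8      -> 5 8
4      -> 5 8 4
*      -> 5 32
mod    -> 5
2      -> 5 2
+      -> 7
6      -> 7 6
+      -> 13
4      -> 13 4
11     -> 13 4 11
*      -> 13 44
*      -> 572
dup    -> 572 572
over   -> 572 572 572
mod    -> 572 0
+      -> 572
negate -> -572
drop   -> (empty)
-3     -> -3
dup    -> -3 -3
*      -> 9
12     -> 9 12
negate -> 9 -12
swap   -> -12 9
10     -> -12 9 10
over   -> -12 9 10 9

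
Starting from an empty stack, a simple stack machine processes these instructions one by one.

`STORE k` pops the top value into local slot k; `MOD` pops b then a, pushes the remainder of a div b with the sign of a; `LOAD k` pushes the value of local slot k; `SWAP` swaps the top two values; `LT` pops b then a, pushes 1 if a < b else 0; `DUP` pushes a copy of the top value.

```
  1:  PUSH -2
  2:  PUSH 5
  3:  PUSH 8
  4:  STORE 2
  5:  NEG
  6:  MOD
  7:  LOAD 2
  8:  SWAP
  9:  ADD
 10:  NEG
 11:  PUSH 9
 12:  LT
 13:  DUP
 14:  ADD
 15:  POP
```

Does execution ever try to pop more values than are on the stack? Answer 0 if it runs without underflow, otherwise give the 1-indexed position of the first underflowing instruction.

0

PUSH -2 : -2
PUSH 5  : -2 5
PUSH 8  : -2 5 8
STORE 2 : -2 5
NEG     : -2 -5
MOD     : -2
LOAD 2  : -2 8
SWAP    : 8 -2
ADD     : 6
NEG     : -6
PUSH 9  : -6 9
LT      : 1
DUP     : 1 1
ADD     : 2
POP     : (empty)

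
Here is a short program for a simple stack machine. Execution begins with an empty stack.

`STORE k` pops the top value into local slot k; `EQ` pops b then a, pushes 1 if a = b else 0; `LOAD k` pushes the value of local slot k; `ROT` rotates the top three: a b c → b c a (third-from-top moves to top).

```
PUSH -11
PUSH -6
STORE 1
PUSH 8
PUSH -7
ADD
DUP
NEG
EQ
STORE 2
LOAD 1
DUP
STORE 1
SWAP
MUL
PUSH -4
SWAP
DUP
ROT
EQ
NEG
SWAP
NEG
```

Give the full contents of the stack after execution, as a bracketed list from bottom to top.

[0, -66]

PUSH -11 : [-11]
PUSH -6  : [-11, -6]
STORE 1  : [-11]
PUSH 8   : [-11, 8]
PUSH -7  : [-11, 8, -7]
ADD      : [-11, 1]
DUP      : [-11, 1, 1]
NEG      : [-11, 1, -1]
EQ       : [-11, 0]
STORE 2  : [-11]
LOAD 1   : [-11, -6]
DUP      : [-11, -6, -6]
STORE 1  : [-11, -6]
SWAP     : [-6, -11]
MUL      : [66]
PUSH -4  : [66, -4]
SWAP     : [-4, 66]
DUP      : [-4, 66, 66]
ROT      : [66, 66, -4]
EQ       : [66, 0]
NEG      : [66, 0]
SWAP     : [0, 66]
NEG      : [0, -66]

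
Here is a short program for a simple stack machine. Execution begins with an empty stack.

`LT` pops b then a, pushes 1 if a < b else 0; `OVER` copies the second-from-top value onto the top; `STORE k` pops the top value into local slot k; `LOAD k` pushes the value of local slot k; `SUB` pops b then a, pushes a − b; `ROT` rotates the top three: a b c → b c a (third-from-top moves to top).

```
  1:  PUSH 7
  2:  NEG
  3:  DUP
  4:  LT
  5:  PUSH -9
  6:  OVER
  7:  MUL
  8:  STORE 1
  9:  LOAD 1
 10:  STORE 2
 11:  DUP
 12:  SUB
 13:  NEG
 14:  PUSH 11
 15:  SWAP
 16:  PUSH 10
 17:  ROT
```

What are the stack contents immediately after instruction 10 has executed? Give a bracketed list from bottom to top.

PUSH 7   7
NEG      -7
DUP      -7 -7
LT       0
PUSH -9  0 -9
OVER     0 -9 0
MUL      0 0
STORE 1  0
LOAD 1   0 0
STORE 2  0

[0]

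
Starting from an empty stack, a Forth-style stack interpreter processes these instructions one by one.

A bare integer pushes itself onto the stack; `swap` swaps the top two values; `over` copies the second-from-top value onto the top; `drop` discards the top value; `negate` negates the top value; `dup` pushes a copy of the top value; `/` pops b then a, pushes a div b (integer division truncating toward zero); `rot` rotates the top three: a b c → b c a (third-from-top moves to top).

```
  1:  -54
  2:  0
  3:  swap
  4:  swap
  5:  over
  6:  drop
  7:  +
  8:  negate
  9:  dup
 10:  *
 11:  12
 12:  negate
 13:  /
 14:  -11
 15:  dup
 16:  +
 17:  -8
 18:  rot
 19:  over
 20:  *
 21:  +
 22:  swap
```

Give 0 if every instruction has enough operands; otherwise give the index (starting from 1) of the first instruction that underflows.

0

-54     [-54]
0       [-54, 0]
swap    [0, -54]
swap    [-54, 0]
over    [-54, 0, -54]
drop    [-54, 0]
+       [-54]
negate  [54]
dup     [54, 54]
*       [2916]
12      [2916, 12]
negate  [2916, -12]
/       [-243]
-11     [-243, -11]
dup     [-243, -11, -11]
+       [-243, -22]
-8      [-243, -22, -8]
rot     [-22, -8, -243]
over    [-22, -8, -243, -8]
*       [-22, -8, 1944]
+       [-22, 1936]
swap    [1936, -22]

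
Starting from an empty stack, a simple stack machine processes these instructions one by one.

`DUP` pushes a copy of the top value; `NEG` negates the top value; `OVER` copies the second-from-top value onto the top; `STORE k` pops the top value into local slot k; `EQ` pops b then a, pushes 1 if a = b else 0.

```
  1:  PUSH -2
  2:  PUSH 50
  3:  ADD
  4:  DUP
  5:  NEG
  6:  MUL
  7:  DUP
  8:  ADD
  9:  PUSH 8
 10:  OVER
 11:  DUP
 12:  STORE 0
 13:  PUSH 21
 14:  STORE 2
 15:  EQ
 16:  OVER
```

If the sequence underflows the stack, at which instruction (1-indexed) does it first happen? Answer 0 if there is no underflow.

PUSH -2 -> [-2]
PUSH 50 -> [-2, 50]
ADD     -> [48]
DUP     -> [48, 48]
NEG     -> [48, -48]
MUL     -> [-2304]
DUP     -> [-2304, -2304]
ADD     -> [-4608]
PUSH 8  -> [-4608, 8]
OVER    -> [-4608, 8, -4608]
DUP     -> [-4608, 8, -4608, -4608]
STORE 0 -> [-4608, 8, -4608]
PUSH 21 -> [-4608, 8, -4608, 21]
STORE 2 -> [-4608, 8, -4608]
EQ      -> [-4608, 0]
OVER    -> [-4608, 0, -4608]

0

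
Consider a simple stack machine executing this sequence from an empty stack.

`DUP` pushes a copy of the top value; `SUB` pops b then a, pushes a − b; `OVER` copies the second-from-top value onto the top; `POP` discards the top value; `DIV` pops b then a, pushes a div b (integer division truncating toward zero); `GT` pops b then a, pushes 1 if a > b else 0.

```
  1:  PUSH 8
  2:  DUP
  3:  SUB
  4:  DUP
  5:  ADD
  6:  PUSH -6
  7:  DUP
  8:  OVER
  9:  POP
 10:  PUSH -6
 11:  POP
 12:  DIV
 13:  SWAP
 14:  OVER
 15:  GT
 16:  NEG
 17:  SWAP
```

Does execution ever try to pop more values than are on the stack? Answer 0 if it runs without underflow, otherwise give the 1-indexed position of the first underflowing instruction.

0

PUSH 8   8
DUP      8 8
SUB      0
DUP      0 0
ADD      0
PUSH -6  0 -6
DUP      0 -6 -6
OVER     0 -6 -6 -6
POP      0 -6 -6
PUSH -6  0 -6 -6 -6
POP      0 -6 -6
DIV      0 1
SWAP     1 0
OVER     1 0 1
GT       1 0
NEG      1 0
SWAP     0 1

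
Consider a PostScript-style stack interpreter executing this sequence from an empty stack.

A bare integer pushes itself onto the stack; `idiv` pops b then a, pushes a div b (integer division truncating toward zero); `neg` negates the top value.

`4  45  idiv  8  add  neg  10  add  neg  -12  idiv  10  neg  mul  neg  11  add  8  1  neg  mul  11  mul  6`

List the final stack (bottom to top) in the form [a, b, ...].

4    : [4]
45   : [4, 45]
idiv : [0]
8    : [0, 8]
add  : [8]
neg  : [-8]
10   : [-8, 10]
add  : [2]
neg  : [-2]
-12  : [-2, -12]
idiv : [0]
10   : [0, 10]
neg  : [0, -10]
mul  : [0]
neg  : [0]
11   : [0, 11]
add  : [11]
8    : [11, 8]
1    : [11, 8, 1]
neg  : [11, 8, -1]
mul  : [11, -8]
11   : [11, -8, 11]
mul  : [11, -88]
6    : [11, -88, 6]

[11, -88, 6]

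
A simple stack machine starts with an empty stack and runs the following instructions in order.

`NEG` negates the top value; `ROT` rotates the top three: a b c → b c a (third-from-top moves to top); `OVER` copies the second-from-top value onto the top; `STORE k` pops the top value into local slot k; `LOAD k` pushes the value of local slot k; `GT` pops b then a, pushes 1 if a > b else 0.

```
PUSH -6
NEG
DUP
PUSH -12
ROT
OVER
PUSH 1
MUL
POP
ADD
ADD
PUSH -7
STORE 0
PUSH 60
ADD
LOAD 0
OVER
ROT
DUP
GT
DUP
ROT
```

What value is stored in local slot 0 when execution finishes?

-7

PUSH -6  → [-6]
NEG      → [6]
DUP      → [6, 6]
PUSH -12 → [6, 6, -12]
ROT      → [6, -12, 6]
OVER     → [6, -12, 6, -12]
PUSH 1   → [6, -12, 6, -12, 1]
MUL      → [6, -12, 6, -12]
POP      → [6, -12, 6]
ADD      → [6, -6]
ADD      → [0]
PUSH -7  → [0, -7]
STORE 0  → [0]
PUSH 60  → [0, 60]
ADD      → [60]
LOAD 0   → [60, -7]
OVER     → [60, -7, 60]
ROT      → [-7, 60, 60]
DUP      → [-7, 60, 60, 60]
GT       → [-7, 60, 0]
DUP      → [-7, 60, 0, 0]
ROT      → [-7, 0, 0, 60]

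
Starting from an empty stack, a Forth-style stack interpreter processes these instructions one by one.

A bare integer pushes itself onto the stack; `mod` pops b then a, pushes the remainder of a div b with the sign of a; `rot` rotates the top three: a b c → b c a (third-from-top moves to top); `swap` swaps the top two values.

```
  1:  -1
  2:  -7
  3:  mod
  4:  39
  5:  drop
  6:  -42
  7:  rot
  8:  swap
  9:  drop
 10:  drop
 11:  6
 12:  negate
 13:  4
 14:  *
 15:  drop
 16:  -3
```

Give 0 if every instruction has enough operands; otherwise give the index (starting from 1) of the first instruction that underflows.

7

-1   -> [-1]
-7   -> [-1, -7]
mod  -> [-1]
39   -> [-1, 39]
drop -> [-1]
-42  -> [-1, -42]
rot  — needs 3 operands, stack has 2 → underflow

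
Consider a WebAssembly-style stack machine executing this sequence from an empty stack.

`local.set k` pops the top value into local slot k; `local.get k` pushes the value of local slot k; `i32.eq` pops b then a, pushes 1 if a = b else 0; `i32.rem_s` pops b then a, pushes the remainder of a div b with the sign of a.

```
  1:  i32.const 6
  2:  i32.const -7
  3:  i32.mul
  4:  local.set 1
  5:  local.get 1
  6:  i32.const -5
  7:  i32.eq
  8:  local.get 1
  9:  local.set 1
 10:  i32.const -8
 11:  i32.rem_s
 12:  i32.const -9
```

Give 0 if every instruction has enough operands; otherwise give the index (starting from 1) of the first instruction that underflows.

0

i32.const 6  → 6
i32.const -7 → 6 -7
i32.mul      → -42
local.set 1  → (empty)
local.get 1  → -42
i32.const -5 → -42 -5
i32.eq       → 0
local.get 1  → 0 -42
local.set 1  → 0
i32.const -8 → 0 -8
i32.rem_s    → 0
i32.const -9 → 0 -9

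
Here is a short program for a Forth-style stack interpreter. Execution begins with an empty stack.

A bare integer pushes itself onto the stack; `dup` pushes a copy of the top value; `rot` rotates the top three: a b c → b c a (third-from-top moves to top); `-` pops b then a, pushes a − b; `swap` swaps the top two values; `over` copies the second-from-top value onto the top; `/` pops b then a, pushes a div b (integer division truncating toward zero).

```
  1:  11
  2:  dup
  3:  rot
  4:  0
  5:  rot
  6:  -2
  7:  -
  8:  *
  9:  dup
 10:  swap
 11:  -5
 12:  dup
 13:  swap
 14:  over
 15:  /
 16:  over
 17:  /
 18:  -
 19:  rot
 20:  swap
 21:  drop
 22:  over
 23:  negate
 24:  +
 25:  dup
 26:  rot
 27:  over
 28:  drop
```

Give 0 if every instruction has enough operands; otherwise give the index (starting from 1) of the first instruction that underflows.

11   [11]
dup  [11, 11]
rot  — needs 3 operands, stack has 2 → underflow

3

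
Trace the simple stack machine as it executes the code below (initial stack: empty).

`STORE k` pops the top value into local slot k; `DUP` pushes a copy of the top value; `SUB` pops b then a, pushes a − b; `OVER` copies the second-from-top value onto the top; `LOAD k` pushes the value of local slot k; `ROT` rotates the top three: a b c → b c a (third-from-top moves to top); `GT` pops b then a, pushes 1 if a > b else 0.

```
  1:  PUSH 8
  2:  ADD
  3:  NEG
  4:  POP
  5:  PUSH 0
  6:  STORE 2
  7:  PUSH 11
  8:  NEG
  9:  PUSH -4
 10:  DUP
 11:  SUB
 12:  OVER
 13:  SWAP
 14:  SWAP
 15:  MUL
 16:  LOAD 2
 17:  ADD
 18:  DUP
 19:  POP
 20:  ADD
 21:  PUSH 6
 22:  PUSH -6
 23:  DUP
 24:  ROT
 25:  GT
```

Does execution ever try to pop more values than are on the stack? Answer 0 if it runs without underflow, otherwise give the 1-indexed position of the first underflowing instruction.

PUSH 8 : [8]
ADD  — needs 2 operands, stack has 1 → underflow

2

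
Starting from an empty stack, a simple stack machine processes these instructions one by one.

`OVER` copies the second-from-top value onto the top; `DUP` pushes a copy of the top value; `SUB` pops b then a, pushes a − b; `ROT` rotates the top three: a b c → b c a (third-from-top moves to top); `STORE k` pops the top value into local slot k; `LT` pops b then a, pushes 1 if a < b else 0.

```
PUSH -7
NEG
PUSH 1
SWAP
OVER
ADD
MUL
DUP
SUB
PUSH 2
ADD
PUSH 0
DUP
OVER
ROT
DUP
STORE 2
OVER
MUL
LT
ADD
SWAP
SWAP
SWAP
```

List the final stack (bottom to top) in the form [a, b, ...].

[0, 2]

PUSH -7 → -7
NEG     → 7
PUSH 1  → 7 1
SWAP    → 1 7
OVER    → 1 7 1
ADD     → 1 8
MUL     → 8
DUP     → 8 8
SUB     → 0
PUSH 2  → 0 2
ADD     → 2
PUSH 0  → 2 0
DUP     → 2 0 0
OVER    → 2 0 0 0
ROT     → 2 0 0 0
DUP     → 2 0 0 0 0
STORE 2 → 2 0 0 0
OVER    → 2 0 0 0 0
MUL     → 2 0 0 0
LT      → 2 0 0
ADD     → 2 0
SWAP    → 0 2
SWAP    → 2 0
SWAP    → 0 2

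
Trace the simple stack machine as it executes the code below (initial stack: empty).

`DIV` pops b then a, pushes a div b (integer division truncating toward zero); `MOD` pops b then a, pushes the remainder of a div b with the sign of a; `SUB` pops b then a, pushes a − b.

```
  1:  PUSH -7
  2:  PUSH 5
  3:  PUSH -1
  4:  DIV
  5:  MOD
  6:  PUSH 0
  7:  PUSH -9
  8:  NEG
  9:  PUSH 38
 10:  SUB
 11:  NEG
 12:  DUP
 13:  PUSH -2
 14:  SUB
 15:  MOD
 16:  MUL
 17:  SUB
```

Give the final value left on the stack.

PUSH -7  [-7]
PUSH 5   [-7, 5]
PUSH -1  [-7, 5, -1]
DIV      [-7, -5]
MOD      [-2]
PUSH 0   [-2, 0]
PUSH -9  [-2, 0, -9]
NEG      [-2, 0, 9]
PUSH 38  [-2, 0, 9, 38]
SUB      [-2, 0, -29]
NEG      [-2, 0, 29]
DUP      [-2, 0, 29, 29]
PUSH -2  [-2, 0, 29, 29, -2]
SUB      [-2, 0, 29, 31]
MOD      [-2, 0, 29]
MUL      [-2, 0]
SUB      [-2]

-2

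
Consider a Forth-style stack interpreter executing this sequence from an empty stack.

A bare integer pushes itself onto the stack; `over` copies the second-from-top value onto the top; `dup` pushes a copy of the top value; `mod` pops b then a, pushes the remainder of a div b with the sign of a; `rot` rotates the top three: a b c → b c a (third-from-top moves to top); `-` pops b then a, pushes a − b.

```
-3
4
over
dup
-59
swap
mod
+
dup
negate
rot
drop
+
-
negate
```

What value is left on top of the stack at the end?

3

-3      -3
4       -3 4
over    -3 4 -3
dup     -3 4 -3 -3
-59     -3 4 -3 -3 -59
swap    -3 4 -3 -59 -3
mod     -3 4 -3 -2
+       -3 4 -5
dup     -3 4 -5 -5
negate  -3 4 -5 5
rot     -3 -5 5 4
drop    -3 -5 5
+       -3 0
-       -3
negate  3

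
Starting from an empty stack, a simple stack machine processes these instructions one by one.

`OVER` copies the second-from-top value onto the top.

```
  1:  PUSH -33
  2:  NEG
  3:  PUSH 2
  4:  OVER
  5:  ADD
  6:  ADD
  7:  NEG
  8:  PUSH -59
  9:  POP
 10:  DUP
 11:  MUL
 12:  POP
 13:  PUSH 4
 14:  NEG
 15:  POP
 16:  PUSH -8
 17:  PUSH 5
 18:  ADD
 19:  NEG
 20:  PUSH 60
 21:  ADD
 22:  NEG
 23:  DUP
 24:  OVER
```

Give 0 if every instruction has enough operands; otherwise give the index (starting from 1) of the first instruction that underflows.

PUSH -33 -> -33
NEG      -> 33
PUSH 2   -> 33 2
OVER     -> 33 2 33
ADD      -> 33 35
ADD      -> 68
NEG      -> -68
PUSH -59 -> -68 -59
POP      -> -68
DUP      -> -68 -68
MUL      -> 4624
POP      -> (empty)
PUSH 4   -> 4
NEG      -> -4
POP      -> (empty)
PUSH -8  -> -8
PUSH 5   -> -8 5
ADD      -> -3
NEG      -> 3
PUSH 60  -> 3 60
ADD      -> 63
NEG      -> -63
DUP      -> -63 -63
OVER     -> -63 -63 -63

0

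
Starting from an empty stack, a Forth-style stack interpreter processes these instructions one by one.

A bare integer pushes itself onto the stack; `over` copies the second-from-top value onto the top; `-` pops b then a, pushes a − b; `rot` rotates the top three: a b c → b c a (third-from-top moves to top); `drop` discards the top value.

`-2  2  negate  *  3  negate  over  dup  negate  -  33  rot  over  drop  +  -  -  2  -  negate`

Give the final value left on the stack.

-2      [-2]
2       [-2, 2]
negate  [-2, -2]
*       [4]
3       [4, 3]
negate  [4, -3]
over    [4, -3, 4]
dup     [4, -3, 4, 4]
negate  [4, -3, 4, -4]
-       [4, -3, 8]
33      [4, -3, 8, 33]
rot     [4, 8, 33, -3]
over    [4, 8, 33, -3, 33]
drop    [4, 8, 33, -3]
+       [4, 8, 30]
-       [4, -22]
-       [26]
2       [26, 2]
-       [24]
negate  [-24]

-24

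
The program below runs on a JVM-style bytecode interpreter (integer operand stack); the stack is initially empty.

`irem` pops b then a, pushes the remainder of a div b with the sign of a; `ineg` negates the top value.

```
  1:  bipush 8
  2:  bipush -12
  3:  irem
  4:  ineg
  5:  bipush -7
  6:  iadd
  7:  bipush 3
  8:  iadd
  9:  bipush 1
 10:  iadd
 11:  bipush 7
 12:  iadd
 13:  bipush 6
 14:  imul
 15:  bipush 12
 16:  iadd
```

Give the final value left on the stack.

-12

bipush 8   -> 8
bipush -12 -> 8 -12
irem       -> 8
ineg       -> -8
bipush -7  -> -8 -7
iadd       -> -15
bipush 3   -> -15 3
iadd       -> -12
bipush 1   -> -12 1
iadd       -> -11
bipush 7   -> -11 7
iadd       -> -4
bipush 6   -> -4 6
imul       -> -24
bipush 12  -> -24 12
iadd       -> -12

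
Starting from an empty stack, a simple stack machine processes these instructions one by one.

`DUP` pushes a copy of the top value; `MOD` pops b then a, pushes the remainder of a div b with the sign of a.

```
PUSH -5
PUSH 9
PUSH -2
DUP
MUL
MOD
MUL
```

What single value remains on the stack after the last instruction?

PUSH -5 → -5
PUSH 9  → -5 9
PUSH -2 → -5 9 -2
DUP     → -5 9 -2 -2
MUL     → -5 9 4
MOD     → -5 1
MUL     → -5

-5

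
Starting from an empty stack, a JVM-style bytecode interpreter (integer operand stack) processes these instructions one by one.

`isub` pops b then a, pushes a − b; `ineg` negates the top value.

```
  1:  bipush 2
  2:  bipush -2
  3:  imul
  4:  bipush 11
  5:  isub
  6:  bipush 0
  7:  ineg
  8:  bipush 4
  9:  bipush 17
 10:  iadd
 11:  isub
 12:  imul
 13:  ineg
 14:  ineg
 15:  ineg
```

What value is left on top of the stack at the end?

bipush 2   [2]
bipush -2  [2, -2]
imul       [-4]
bipush 11  [-4, 11]
isub       [-15]
bipush 0   [-15, 0]
ineg       [-15, 0]
bipush 4   [-15, 0, 4]
bipush 17  [-15, 0, 4, 17]
iadd       [-15, 0, 21]
isub       [-15, -21]
imul       [315]
ineg       [-315]
ineg       [315]
ineg       [-315]

-315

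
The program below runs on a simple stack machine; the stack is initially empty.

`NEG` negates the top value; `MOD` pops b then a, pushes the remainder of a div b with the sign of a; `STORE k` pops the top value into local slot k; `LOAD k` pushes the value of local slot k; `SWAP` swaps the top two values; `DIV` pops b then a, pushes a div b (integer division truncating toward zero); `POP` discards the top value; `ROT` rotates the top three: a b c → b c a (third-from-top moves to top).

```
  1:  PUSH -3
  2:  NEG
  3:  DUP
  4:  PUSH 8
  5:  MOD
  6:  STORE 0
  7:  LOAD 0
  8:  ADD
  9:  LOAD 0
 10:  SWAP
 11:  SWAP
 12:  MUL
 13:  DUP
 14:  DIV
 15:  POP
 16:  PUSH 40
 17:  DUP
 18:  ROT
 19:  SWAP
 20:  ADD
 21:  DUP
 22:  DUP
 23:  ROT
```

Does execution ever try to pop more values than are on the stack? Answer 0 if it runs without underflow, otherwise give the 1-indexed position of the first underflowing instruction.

18

PUSH -3  [-3]
NEG      [3]
DUP      [3, 3]
PUSH 8   [3, 3, 8]
MOD      [3, 3]
STORE 0  [3]
LOAD 0   [3, 3]
ADD      [6]
LOAD 0   [6, 3]
SWAP     [3, 6]
SWAP     [6, 3]
MUL      [18]
DUP      [18, 18]
DIV      [1]
POP      []
PUSH 40  [40]
DUP      [40, 40]
ROT  — needs 3 operands, stack has 2 → underflow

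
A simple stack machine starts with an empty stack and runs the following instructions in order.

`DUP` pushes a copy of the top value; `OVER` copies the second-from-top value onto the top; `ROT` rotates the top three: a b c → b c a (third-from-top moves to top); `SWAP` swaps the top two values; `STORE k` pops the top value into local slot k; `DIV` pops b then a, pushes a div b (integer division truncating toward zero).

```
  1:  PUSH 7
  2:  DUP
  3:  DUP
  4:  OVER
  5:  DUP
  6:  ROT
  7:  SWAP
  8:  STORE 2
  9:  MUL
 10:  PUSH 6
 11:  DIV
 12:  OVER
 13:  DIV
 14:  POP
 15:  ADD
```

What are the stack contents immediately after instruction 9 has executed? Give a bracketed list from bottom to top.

[7, 7, 49]

PUSH 7  -> 7
DUP     -> 7 7
DUP     -> 7 7 7
OVER    -> 7 7 7 7
DUP     -> 7 7 7 7 7
ROT     -> 7 7 7 7 7
SWAP    -> 7 7 7 7 7
STORE 2 -> 7 7 7 7
MUL     -> 7 7 49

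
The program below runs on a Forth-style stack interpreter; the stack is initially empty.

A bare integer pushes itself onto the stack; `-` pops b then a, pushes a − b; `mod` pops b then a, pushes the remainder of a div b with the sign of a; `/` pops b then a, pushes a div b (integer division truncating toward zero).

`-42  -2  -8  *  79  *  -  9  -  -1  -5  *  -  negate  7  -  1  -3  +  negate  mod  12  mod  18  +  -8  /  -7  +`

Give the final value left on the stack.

-9

-42     [-42]
-2      [-42, -2]
-8      [-42, -2, -8]
*       [-42, 16]
79      [-42, 16, 79]
*       [-42, 1264]
-       [-1306]
9       [-1306, 9]
-       [-1315]
-1      [-1315, -1]
-5      [-1315, -1, -5]
*       [-1315, 5]
-       [-1320]
negate  [1320]
7       [1320, 7]
-       [1313]
1       [1313, 1]
-3      [1313, 1, -3]
+       [1313, -2]
negate  [1313, 2]
mod     [1]
12      [1, 12]
mod     [1]
18      [1, 18]
+       [19]
-8      [19, -8]
/       [-2]
-7      [-2, -7]
+       [-9]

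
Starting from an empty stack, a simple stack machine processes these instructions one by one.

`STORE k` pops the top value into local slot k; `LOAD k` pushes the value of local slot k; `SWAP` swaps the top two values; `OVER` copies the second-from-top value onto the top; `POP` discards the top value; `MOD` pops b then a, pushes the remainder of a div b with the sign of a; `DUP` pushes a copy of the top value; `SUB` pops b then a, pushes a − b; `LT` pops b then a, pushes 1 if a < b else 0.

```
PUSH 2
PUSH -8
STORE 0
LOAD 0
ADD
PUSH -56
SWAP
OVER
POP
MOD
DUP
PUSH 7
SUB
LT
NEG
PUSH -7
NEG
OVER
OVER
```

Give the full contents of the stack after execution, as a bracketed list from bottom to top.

[0, 7, 0, 7]

PUSH 2   -> 2
PUSH -8  -> 2 -8
STORE 0  -> 2
LOAD 0   -> 2 -8
ADD      -> -6
PUSH -56 -> -6 -56
SWAP     -> -56 -6
OVER     -> -56 -6 -56
POP      -> -56 -6
MOD      -> -2
DUP      -> -2 -2
PUSH 7   -> -2 -2 7
SUB      -> -2 -9
LT       -> 0
NEG      -> 0
PUSH -7  -> 0 -7
NEG      -> 0 7
OVER     -> 0 7 0
OVER     -> 0 7 0 7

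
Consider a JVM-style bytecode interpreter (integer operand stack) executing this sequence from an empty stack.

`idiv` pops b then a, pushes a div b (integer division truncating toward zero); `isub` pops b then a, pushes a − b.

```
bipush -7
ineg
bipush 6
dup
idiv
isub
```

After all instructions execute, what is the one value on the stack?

6

bipush -7 → -7
ineg      → 7
bipush 6  → 7 6
dup       → 7 6 6
idiv      → 7 1
isub      → 6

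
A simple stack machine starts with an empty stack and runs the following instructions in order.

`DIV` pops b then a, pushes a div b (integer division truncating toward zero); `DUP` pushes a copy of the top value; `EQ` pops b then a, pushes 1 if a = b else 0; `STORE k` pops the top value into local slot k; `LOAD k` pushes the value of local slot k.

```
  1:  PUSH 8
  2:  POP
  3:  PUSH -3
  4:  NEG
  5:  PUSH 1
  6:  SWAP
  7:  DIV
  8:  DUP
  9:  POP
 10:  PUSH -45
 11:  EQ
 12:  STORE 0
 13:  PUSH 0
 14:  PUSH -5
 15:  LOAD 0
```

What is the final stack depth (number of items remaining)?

3

PUSH 8    [8]
POP       []
PUSH -3   [-3]
NEG       [3]
PUSH 1    [3, 1]
SWAP      [1, 3]
DIV       [0]
DUP       [0, 0]
POP       [0]
PUSH -45  [0, -45]
EQ        [0]
STORE 0   []
PUSH 0    [0]
PUSH -5   [0, -5]
LOAD 0    [0, -5, 0]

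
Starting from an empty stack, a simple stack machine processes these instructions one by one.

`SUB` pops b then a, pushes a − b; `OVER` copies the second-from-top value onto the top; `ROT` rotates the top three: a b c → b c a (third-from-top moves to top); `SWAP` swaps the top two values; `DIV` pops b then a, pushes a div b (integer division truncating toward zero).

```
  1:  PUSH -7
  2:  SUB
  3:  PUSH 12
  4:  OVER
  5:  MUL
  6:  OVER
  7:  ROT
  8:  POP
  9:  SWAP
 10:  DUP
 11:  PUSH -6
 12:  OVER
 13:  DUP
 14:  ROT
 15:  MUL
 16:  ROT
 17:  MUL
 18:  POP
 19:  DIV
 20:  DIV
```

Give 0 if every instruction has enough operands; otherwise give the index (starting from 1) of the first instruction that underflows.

PUSH -7 → [-7]
SUB  — needs 2 operands, stack has 1 → underflow

2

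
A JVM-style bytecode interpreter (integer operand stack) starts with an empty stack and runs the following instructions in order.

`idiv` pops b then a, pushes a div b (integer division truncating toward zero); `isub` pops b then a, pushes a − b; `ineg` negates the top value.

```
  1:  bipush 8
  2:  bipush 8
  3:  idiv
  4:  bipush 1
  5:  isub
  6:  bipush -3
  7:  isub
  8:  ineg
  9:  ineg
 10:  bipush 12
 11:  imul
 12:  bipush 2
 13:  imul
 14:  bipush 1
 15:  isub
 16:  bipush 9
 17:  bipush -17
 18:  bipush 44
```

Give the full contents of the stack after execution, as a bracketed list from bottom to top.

bipush 8   → 8
bipush 8   → 8 8
idiv       → 1
bipush 1   → 1 1
isub       → 0
bipush -3  → 0 -3
isub       → 3
ineg       → -3
ineg       → 3
bipush 12  → 3 12
imul       → 36
bipush 2   → 36 2
imul       → 72
bipush 1   → 72 1
isub       → 71
bipush 9   → 71 9
bipush -17 → 71 9 -17
bipush 44  → 71 9 -17 44

[71, 9, -17, 44]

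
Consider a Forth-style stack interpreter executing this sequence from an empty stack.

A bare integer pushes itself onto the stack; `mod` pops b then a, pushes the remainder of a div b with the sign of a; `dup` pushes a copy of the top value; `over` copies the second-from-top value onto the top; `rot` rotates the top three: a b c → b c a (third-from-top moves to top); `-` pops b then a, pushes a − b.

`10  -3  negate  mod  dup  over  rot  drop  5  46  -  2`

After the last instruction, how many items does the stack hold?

10     -> [10]
-3     -> [10, -3]
negate -> [10, 3]
mod    -> [1]
dup    -> [1, 1]
over   -> [1, 1, 1]
rot    -> [1, 1, 1]
drop   -> [1, 1]
5      -> [1, 1, 5]
46     -> [1, 1, 5, 46]
-      -> [1, 1, -41]
2      -> [1, 1, -41, 2]

4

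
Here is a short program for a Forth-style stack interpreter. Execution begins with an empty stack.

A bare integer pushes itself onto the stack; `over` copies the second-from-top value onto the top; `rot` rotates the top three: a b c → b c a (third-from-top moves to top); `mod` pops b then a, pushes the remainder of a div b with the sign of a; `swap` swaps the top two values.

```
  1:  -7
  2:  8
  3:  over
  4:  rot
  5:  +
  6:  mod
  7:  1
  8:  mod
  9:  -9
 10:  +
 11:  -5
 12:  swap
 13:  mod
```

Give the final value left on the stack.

-7   : -7
8    : -7 8
over : -7 8 -7
rot  : 8 -7 -7
+    : 8 -14
mod  : 8
1    : 8 1
mod  : 0
-9   : 0 -9
+    : -9
-5   : -9 -5
swap : -5 -9
mod  : -5

-5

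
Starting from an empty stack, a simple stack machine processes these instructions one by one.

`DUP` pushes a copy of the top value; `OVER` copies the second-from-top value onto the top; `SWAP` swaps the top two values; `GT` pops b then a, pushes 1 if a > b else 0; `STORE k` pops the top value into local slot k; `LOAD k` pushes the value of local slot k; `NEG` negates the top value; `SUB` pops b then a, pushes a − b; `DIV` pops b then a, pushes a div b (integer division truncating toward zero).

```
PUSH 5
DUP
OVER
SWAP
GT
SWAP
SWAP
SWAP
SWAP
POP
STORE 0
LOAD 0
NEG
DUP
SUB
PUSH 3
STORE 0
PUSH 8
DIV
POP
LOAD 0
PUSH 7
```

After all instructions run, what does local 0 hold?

3

PUSH 5  : [5]
DUP     : [5, 5]
OVER    : [5, 5, 5]
SWAP    : [5, 5, 5]
GT      : [5, 0]
SWAP    : [0, 5]
SWAP    : [5, 0]
SWAP    : [0, 5]
SWAP    : [5, 0]
POP     : [5]
STORE 0 : []
LOAD 0  : [5]
NEG     : [-5]
DUP     : [-5, -5]
SUB     : [0]
PUSH 3  : [0, 3]
STORE 0 : [0]
PUSH 8  : [0, 8]
DIV     : [0]
POP     : []
LOAD 0  : [3]
PUSH 7  : [3, 7]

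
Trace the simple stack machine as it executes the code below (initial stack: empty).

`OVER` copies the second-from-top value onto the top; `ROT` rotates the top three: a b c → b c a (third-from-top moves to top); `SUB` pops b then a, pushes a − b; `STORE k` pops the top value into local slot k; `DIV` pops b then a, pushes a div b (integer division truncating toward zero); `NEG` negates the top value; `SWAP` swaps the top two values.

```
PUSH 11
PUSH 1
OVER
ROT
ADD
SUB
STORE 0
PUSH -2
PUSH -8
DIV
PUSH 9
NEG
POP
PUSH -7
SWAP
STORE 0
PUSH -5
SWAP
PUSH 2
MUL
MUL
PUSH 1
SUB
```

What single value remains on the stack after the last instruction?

PUSH 11  [11]
PUSH 1   [11, 1]
OVER     [11, 1, 11]
ROT      [1, 11, 11]
ADD      [1, 22]
SUB      [-21]
STORE 0  []
PUSH -2  [-2]
PUSH -8  [-2, -8]
DIV      [0]
PUSH 9   [0, 9]
NEG      [0, -9]
POP      [0]
PUSH -7  [0, -7]
SWAP     [-7, 0]
STORE 0  [-7]
PUSH -5  [-7, -5]
SWAP     [-5, -7]
PUSH 2   [-5, -7, 2]
MUL      [-5, -14]
MUL      [70]
PUSH 1   [70, 1]
SUB      [69]

69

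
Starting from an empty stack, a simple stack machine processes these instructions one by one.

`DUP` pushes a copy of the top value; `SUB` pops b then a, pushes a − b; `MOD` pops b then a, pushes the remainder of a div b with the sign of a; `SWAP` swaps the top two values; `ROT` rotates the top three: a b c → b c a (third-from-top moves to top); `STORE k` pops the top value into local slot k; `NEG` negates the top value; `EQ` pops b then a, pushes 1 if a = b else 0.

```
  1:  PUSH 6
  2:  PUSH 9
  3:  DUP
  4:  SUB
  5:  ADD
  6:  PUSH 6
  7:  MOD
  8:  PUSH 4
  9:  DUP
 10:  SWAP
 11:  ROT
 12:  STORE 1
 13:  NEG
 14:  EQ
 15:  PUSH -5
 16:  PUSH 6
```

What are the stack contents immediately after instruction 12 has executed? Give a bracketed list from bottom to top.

PUSH 6  → [6]
PUSH 9  → [6, 9]
DUP     → [6, 9, 9]
SUB     → [6, 0]
ADD     → [6]
PUSH 6  → [6, 6]
MOD     → [0]
PUSH 4  → [0, 4]
DUP     → [0, 4, 4]
SWAP    → [0, 4, 4]
ROT     → [4, 4, 0]
STORE 1 → [4, 4]

[4, 4]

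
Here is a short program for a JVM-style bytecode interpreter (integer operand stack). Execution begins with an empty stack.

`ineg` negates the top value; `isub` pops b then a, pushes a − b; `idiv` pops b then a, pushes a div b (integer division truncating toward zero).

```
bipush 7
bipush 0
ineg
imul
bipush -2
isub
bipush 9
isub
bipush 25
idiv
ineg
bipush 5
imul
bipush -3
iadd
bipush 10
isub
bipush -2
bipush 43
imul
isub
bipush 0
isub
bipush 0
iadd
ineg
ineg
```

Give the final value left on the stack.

73

bipush 7  → [7]
bipush 0  → [7, 0]
ineg      → [7, 0]
imul      → [0]
bipush -2 → [0, -2]
isub      → [2]
bipush 9  → [2, 9]
isub      → [-7]
bipush 25 → [-7, 25]
idiv      → [0]
ineg      → [0]
bipush 5  → [0, 5]
imul      → [0]
bipush -3 → [0, -3]
iadd      → [-3]
bipush 10 → [-3, 10]
isub      → [-13]
bipush -2 → [-13, -2]
bipush 43 → [-13, -2, 43]
imul      → [-13, -86]
isub      → [73]
bipush 0  → [73, 0]
isub      → [73]
bipush 0  → [73, 0]
iadd      → [73]
ineg      → [-73]
ineg      → [73]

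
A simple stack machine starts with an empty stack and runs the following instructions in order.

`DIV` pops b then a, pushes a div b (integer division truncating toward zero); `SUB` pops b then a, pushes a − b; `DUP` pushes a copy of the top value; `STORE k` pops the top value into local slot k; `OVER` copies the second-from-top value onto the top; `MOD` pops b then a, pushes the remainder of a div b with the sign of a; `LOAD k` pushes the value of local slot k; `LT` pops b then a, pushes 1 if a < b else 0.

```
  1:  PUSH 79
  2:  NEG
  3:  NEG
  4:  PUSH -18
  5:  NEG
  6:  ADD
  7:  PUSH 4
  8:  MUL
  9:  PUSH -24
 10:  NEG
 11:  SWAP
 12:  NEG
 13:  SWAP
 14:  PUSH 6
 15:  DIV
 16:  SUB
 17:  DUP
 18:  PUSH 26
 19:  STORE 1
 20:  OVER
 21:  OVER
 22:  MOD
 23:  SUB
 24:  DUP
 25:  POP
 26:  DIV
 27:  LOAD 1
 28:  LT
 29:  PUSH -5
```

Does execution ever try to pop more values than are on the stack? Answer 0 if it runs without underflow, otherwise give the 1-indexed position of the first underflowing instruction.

PUSH 79  → [79]
NEG      → [-79]
NEG      → [79]
PUSH -18 → [79, -18]
NEG      → [79, 18]
ADD      → [97]
PUSH 4   → [97, 4]
MUL      → [388]
PUSH -24 → [388, -24]
NEG      → [388, 24]
SWAP     → [24, 388]
NEG      → [24, -388]
SWAP     → [-388, 24]
PUSH 6   → [-388, 24, 6]
DIV      → [-388, 4]
SUB      → [-392]
DUP      → [-392, -392]
PUSH 26  → [-392, -392, 26]
STORE 1  → [-392, -392]
OVER     → [-392, -392, -392]
OVER     → [-392, -392, -392, -392]
MOD      → [-392, -392, 0]
SUB      → [-392, -392]
DUP      → [-392, -392, -392]
POP      → [-392, -392]
DIV      → [1]
LOAD 1   → [1, 26]
LT       → [1]
PUSH -5  → [1, -5]

0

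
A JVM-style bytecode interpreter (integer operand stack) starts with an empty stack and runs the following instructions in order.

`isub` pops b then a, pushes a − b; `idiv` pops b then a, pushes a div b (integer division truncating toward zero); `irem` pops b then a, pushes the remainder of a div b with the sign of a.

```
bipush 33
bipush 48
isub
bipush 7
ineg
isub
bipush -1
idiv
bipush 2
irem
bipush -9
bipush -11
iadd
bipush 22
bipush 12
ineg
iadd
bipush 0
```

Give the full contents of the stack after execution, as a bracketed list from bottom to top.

bipush 33  → [33]
bipush 48  → [33, 48]
isub       → [-15]
bipush 7   → [-15, 7]
ineg       → [-15, -7]
isub       → [-8]
bipush -1  → [-8, -1]
idiv       → [8]
bipush 2   → [8, 2]
irem       → [0]
bipush -9  → [0, -9]
bipush -11 → [0, -9, -11]
iadd       → [0, -20]
bipush 22  → [0, -20, 22]
bipush 12  → [0, -20, 22, 12]
ineg       → [0, -20, 22, -12]
iadd       → [0, -20, 10]
bipush 0   → [0, -20, 10, 0]

[0, -20, 10, 0]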